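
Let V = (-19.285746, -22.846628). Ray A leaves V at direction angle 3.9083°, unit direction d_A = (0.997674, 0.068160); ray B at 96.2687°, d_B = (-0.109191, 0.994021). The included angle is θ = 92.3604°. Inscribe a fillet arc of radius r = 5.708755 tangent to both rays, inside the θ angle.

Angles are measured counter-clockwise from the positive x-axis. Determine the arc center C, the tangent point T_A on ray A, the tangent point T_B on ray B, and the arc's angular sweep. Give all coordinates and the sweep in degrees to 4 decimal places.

center=(-14.2093,-16.7778) T_A=(-13.8202,-22.4732) T_B=(-19.8839,-17.4011) sweep=87.6396

bisector direction at 50.0885° = (0.641604,0.767036)
center distance |VC| = r/sin(θ/2) = 5.708755/sin(46.1802°) = 7.912112
C = V + |VC|·bis = (-14.2093,-16.7778)
T_A = V + ((C−V)·d_A)·d_A = V + 5.4783·d_A = (-13.8202,-22.4732)
T_B = V + ((C−V)·d_B)·d_B = V + 5.4783·d_B = (-19.8839,-17.4011)
sweep = 180° − θ = 87.6396°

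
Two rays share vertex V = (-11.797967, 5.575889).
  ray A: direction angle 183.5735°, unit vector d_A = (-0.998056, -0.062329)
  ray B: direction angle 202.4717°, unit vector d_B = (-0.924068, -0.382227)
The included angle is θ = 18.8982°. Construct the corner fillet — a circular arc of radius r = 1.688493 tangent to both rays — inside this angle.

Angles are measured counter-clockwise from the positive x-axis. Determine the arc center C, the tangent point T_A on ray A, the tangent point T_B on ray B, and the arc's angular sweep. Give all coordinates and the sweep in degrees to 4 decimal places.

center=(-21.8184,3.2583) T_A=(-21.9236,4.9435) T_B=(-21.1730,1.6980) sweep=161.1018

bisector direction at 193.0226° = (-0.974281,-0.225335)
center distance |VC| = r/sin(θ/2) = 1.688493/sin(9.4491°) = 10.284943
C = V + |VC|·bis = (-21.8184,3.2583)
T_A = V + ((C−V)·d_A)·d_A = V + 10.1454·d_A = (-21.9236,4.9435)
T_B = V + ((C−V)·d_B)·d_B = V + 10.1454·d_B = (-21.1730,1.6980)
sweep = 180° − θ = 161.1018°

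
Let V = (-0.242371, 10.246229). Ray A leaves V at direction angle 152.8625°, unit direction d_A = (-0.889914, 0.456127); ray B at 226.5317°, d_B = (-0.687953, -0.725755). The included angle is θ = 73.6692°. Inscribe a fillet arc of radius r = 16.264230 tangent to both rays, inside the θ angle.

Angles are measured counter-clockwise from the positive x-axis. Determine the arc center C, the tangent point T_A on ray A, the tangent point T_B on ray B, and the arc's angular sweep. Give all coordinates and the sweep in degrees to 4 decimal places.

bisector direction at 189.6971° = (-0.985712,-0.168439)
center distance |VC| = r/sin(θ/2) = 16.264230/sin(36.8346°) = 27.129340
C = V + |VC|·bis = (-26.9841,5.6766)
T_A = V + ((C−V)·d_A)·d_A = V + 21.7135·d_A = (-19.5655,20.1504)
T_B = V + ((C−V)·d_B)·d_B = V + 21.7135·d_B = (-15.1802,-5.5125)
sweep = 180° − θ = 106.3308°

center=(-26.9841,5.6766) T_A=(-19.5655,20.1504) T_B=(-15.1802,-5.5125) sweep=106.3308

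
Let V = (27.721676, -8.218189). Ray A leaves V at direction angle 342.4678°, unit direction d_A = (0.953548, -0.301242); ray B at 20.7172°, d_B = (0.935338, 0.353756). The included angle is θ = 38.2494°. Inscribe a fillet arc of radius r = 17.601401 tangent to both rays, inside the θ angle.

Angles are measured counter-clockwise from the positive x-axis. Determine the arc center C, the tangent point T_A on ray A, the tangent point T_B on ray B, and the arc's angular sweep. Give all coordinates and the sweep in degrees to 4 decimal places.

center=(81.4251,-6.7252) T_A=(76.1228,-23.5089) T_B=(75.1985,9.7381) sweep=141.7506

bisector direction at 1.5925° = (0.999614,0.027791)
center distance |VC| = r/sin(θ/2) = 17.601401/sin(19.1247°) = 53.724192
C = V + |VC|·bis = (81.4251,-6.7252)
T_A = V + ((C−V)·d_A)·d_A = V + 50.7590·d_A = (76.1228,-23.5089)
T_B = V + ((C−V)·d_B)·d_B = V + 50.7590·d_B = (75.1985,9.7381)
sweep = 180° − θ = 141.7506°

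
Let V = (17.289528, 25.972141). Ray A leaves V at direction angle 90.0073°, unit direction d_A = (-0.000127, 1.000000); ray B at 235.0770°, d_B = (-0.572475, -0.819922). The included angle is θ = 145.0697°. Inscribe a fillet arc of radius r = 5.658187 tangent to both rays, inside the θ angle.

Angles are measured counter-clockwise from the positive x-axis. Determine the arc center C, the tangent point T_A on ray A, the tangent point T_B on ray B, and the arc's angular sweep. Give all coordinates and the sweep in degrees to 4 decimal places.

bisector direction at 162.5422° = (-0.953938,0.300004)
center distance |VC| = r/sin(θ/2) = 5.658187/sin(72.5349°) = 5.931637
C = V + |VC|·bis = (11.6311,27.7517)
T_A = V + ((C−V)·d_A)·d_A = V + 1.7802·d_A = (17.2893,27.7524)
T_B = V + ((C−V)·d_B)·d_B = V + 1.7802·d_B = (16.2704,24.5125)
sweep = 180° − θ = 34.9303°

center=(11.6311,27.7517) T_A=(17.2893,27.7524) T_B=(16.2704,24.5125) sweep=34.9303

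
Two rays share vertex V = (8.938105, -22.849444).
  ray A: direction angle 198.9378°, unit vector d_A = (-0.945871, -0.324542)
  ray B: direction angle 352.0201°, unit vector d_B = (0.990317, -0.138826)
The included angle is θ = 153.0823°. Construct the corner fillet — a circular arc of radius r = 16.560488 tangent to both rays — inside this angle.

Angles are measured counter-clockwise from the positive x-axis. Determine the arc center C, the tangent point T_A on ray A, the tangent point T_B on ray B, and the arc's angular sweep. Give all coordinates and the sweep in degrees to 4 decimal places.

center=(10.5640,-39.7998) T_A=(5.1894,-24.1357) T_B=(12.8630,-23.3996) sweep=26.9177

bisector direction at 275.4790° = (0.095480,-0.995431)
center distance |VC| = r/sin(θ/2) = 16.560488/sin(76.5412°) = 17.028126
C = V + |VC|·bis = (10.5640,-39.7998)
T_A = V + ((C−V)·d_A)·d_A = V + 3.9632·d_A = (5.1894,-24.1357)
T_B = V + ((C−V)·d_B)·d_B = V + 3.9632·d_B = (12.8630,-23.3996)
sweep = 180° − θ = 26.9177°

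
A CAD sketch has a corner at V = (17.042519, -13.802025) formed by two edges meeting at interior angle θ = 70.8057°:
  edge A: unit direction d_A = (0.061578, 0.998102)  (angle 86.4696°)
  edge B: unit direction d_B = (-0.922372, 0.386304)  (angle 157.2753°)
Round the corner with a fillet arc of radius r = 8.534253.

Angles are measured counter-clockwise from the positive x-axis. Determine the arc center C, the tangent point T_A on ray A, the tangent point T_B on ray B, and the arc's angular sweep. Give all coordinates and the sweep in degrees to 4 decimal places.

bisector direction at 121.8725° = (-0.528030,0.849226)
center distance |VC| = r/sin(θ/2) = 8.534253/sin(35.4029°) = 14.731457
C = V + |VC|·bis = (9.2639,-1.2917)
T_A = V + ((C−V)·d_A)·d_A = V + 12.0076·d_A = (17.7819,-1.8172)
T_B = V + ((C−V)·d_B)·d_B = V + 12.0076·d_B = (5.9671,-9.1634)
sweep = 180° − θ = 109.1943°

center=(9.2639,-1.2917) T_A=(17.7819,-1.8172) T_B=(5.9671,-9.1634) sweep=109.1943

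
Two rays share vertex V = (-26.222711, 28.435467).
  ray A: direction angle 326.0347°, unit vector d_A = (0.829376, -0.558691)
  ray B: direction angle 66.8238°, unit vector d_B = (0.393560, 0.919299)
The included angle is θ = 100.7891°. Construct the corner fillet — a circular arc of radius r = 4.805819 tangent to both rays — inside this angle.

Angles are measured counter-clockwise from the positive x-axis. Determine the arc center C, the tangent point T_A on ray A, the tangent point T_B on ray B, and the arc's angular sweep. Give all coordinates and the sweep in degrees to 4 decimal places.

bisector direction at 16.4292° = (0.959170,0.282831)
center distance |VC| = r/sin(θ/2) = 4.805819/sin(50.3946°) = 6.237657
C = V + |VC|·bis = (-20.2397,30.1997)
T_A = V + ((C−V)·d_A)·d_A = V + 3.9765·d_A = (-22.9247,26.2138)
T_B = V + ((C−V)·d_B)·d_B = V + 3.9765·d_B = (-24.6577,32.0910)
sweep = 180° − θ = 79.2109°

center=(-20.2397,30.1997) T_A=(-22.9247,26.2138) T_B=(-24.6577,32.0910) sweep=79.2109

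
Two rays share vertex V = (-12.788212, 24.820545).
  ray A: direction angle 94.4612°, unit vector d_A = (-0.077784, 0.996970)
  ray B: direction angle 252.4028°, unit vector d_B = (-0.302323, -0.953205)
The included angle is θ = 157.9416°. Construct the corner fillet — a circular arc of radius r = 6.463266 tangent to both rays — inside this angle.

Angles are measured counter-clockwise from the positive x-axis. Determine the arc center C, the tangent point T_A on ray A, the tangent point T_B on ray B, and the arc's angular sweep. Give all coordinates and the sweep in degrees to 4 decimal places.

bisector direction at 173.4320° = (-0.993437,0.114382)
center distance |VC| = r/sin(θ/2) = 6.463266/sin(78.9708°) = 6.584890
C = V + |VC|·bis = (-19.3299,25.5737)
T_A = V + ((C−V)·d_A)·d_A = V + 1.2598·d_A = (-12.8862,26.0765)
T_B = V + ((C−V)·d_B)·d_B = V + 1.2598·d_B = (-13.1691,23.6197)
sweep = 180° − θ = 22.0584°

center=(-19.3299,25.5737) T_A=(-12.8862,26.0765) T_B=(-13.1691,23.6197) sweep=22.0584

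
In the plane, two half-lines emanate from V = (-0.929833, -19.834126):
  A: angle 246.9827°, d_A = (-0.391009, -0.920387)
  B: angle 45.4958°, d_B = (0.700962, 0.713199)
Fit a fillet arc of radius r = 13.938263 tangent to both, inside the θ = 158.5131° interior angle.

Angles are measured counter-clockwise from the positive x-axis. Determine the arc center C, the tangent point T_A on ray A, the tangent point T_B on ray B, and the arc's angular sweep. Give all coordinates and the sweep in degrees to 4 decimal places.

bisector direction at 326.2392° = (0.831365,-0.555726)
center distance |VC| = r/sin(θ/2) = 13.938263/sin(79.2566°) = 14.186936
C = V + |VC|·bis = (10.8647,-27.7182)
T_A = V + ((C−V)·d_A)·d_A = V + 2.6446·d_A = (-1.9639,-22.2682)
T_B = V + ((C−V)·d_B)·d_B = V + 2.6446·d_B = (0.9239,-17.9480)
sweep = 180° − θ = 21.4869°

center=(10.8647,-27.7182) T_A=(-1.9639,-22.2682) T_B=(0.9239,-17.9480) sweep=21.4869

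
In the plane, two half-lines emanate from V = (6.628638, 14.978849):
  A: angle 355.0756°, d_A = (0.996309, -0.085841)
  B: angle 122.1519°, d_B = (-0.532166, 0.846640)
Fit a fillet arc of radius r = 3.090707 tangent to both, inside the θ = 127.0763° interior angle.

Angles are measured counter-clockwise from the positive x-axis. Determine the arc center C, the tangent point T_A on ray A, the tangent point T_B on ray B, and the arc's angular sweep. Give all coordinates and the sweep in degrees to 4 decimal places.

center=(8.4267,17.9261) T_A=(8.1614,14.8468) T_B=(5.8100,16.2813) sweep=52.9237

bisector direction at 58.6137° = (0.520805,0.853676)
center distance |VC| = r/sin(θ/2) = 3.090707/sin(63.5382°) = 3.452412
C = V + |VC|·bis = (8.4267,17.9261)
T_A = V + ((C−V)·d_A)·d_A = V + 1.5384·d_A = (8.1614,14.8468)
T_B = V + ((C−V)·d_B)·d_B = V + 1.5384·d_B = (5.8100,16.2813)
sweep = 180° − θ = 52.9237°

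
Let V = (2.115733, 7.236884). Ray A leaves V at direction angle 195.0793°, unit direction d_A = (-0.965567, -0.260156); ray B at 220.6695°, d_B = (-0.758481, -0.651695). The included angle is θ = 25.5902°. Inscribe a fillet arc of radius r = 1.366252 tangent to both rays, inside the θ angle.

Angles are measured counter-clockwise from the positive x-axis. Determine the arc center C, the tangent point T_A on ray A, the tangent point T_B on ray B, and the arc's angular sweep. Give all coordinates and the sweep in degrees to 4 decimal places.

center=(-3.3376,4.3526) T_A=(-3.6931,5.6718) T_B=(-2.4473,3.3163) sweep=154.4098

bisector direction at 207.8744° = (-0.883975,-0.467535)
center distance |VC| = r/sin(θ/2) = 1.366252/sin(12.7951°) = 6.169153
C = V + |VC|·bis = (-3.3376,4.3526)
T_A = V + ((C−V)·d_A)·d_A = V + 6.0160·d_A = (-3.6931,5.6718)
T_B = V + ((C−V)·d_B)·d_B = V + 6.0160·d_B = (-2.4473,3.3163)
sweep = 180° − θ = 154.4098°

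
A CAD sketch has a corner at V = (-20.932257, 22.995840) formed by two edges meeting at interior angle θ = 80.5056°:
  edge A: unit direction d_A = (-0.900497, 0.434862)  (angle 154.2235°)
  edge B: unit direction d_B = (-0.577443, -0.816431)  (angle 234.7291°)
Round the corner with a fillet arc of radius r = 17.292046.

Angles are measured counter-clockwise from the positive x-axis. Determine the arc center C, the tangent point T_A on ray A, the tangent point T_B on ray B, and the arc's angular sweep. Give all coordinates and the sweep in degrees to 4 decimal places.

bisector direction at 194.4763° = (-0.968251,-0.249980)
center distance |VC| = r/sin(θ/2) = 17.292046/sin(40.2528°) = 26.761192
C = V + |VC|·bis = (-46.8438,16.3061)
T_A = V + ((C−V)·d_A)·d_A = V + 20.4242·d_A = (-39.3242,31.8775)
T_B = V + ((C−V)·d_B)·d_B = V + 20.4242·d_B = (-32.7260,6.3209)
sweep = 180° − θ = 99.4944°

center=(-46.8438,16.3061) T_A=(-39.3242,31.8775) T_B=(-32.7260,6.3209) sweep=99.4944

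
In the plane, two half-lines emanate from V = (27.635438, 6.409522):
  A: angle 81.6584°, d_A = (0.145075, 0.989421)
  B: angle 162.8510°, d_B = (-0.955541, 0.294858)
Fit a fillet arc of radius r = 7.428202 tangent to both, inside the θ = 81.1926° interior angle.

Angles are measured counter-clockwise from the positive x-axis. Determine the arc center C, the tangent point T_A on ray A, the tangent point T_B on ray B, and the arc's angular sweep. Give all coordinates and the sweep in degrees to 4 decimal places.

center=(21.5433,16.0632) T_A=(28.8929,14.9856) T_B=(19.3530,8.9653) sweep=98.8074

bisector direction at 122.2547° = (-0.533684,0.845684)
center distance |VC| = r/sin(θ/2) = 7.428202/sin(40.5963°) = 11.415267
C = V + |VC|·bis = (21.5433,16.0632)
T_A = V + ((C−V)·d_A)·d_A = V + 8.6678·d_A = (28.8929,14.9856)
T_B = V + ((C−V)·d_B)·d_B = V + 8.6678·d_B = (19.3530,8.9653)
sweep = 180° − θ = 98.8074°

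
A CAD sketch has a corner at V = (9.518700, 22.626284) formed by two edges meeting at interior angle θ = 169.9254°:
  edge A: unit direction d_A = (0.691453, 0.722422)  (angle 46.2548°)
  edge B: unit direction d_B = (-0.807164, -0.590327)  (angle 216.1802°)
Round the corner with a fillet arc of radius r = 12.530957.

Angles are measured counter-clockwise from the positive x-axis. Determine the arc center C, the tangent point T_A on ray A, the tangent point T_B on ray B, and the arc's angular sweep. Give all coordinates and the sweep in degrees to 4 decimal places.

center=(1.2298,32.0888) T_A=(10.2824,23.4242) T_B=(8.6272,21.9742) sweep=10.0746

bisector direction at 131.2175° = (-0.658919,0.752214)
center distance |VC| = r/sin(θ/2) = 12.530957/sin(84.9627°) = 12.579542
C = V + |VC|·bis = (1.2298,32.0888)
T_A = V + ((C−V)·d_A)·d_A = V + 1.1045·d_A = (10.2824,23.4242)
T_B = V + ((C−V)·d_B)·d_B = V + 1.1045·d_B = (8.6272,21.9742)
sweep = 180° − θ = 10.0746°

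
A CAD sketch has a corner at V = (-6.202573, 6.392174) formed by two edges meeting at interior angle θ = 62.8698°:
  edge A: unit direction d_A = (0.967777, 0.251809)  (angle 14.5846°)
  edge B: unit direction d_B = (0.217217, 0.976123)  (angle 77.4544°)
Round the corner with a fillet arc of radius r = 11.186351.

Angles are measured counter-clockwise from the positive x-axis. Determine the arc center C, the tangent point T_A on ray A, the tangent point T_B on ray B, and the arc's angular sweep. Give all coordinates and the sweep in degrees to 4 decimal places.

center=(8.6920,21.8265) T_A=(11.5088,11.0006) T_B=(-2.2273,24.2563) sweep=117.1302

bisector direction at 46.0195° = (0.694414,0.719576)
center distance |VC| = r/sin(θ/2) = 11.186351/sin(31.4349°) = 21.449126
C = V + |VC|·bis = (8.6920,21.8265)
T_A = V + ((C−V)·d_A)·d_A = V + 18.3011·d_A = (11.5088,11.0006)
T_B = V + ((C−V)·d_B)·d_B = V + 18.3011·d_B = (-2.2273,24.2563)
sweep = 180° − θ = 117.1302°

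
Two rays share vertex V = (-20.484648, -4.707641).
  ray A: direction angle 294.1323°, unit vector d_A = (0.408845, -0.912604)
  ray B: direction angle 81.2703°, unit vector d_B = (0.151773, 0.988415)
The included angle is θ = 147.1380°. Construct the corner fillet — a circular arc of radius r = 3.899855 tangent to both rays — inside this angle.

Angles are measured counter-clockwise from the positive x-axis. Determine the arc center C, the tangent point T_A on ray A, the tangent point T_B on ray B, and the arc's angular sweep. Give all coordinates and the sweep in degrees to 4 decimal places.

bisector direction at 7.7013° = (0.990980,0.134009)
center distance |VC| = r/sin(θ/2) = 3.899855/sin(73.5690°) = 4.065902
C = V + |VC|·bis = (-16.4554,-4.1628)
T_A = V + ((C−V)·d_A)·d_A = V + 1.1501·d_A = (-20.0144,-5.7572)
T_B = V + ((C−V)·d_B)·d_B = V + 1.1501·d_B = (-20.3101,-3.5709)
sweep = 180° − θ = 32.8620°

center=(-16.4554,-4.1628) T_A=(-20.0144,-5.7572) T_B=(-20.3101,-3.5709) sweep=32.8620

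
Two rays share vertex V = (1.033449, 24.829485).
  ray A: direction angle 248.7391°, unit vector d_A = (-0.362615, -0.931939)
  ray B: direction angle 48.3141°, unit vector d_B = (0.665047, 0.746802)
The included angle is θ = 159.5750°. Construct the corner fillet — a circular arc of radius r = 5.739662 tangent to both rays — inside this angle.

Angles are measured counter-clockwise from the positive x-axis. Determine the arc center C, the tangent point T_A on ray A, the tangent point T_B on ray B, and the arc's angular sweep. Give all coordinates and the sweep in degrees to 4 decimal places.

center=(6.0075,21.7846) T_A=(0.6585,23.8658) T_B=(1.7211,25.6017) sweep=20.4250

bisector direction at 328.5266° = (0.852883,-0.522103)
center distance |VC| = r/sin(θ/2) = 5.739662/sin(79.7875°) = 5.832060
C = V + |VC|·bis = (6.0075,21.7846)
T_A = V + ((C−V)·d_A)·d_A = V + 1.0340·d_A = (0.6585,23.8658)
T_B = V + ((C−V)·d_B)·d_B = V + 1.0340·d_B = (1.7211,25.6017)
sweep = 180° − θ = 20.4250°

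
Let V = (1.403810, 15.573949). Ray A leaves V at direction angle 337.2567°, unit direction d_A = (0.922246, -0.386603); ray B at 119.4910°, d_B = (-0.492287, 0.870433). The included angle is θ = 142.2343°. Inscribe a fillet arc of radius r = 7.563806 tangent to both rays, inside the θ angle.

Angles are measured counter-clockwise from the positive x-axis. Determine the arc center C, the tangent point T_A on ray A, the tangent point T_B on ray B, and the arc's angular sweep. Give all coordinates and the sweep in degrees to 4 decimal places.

center=(6.7140,21.5494) T_A=(3.7898,14.5738) T_B=(0.1302,17.8259) sweep=37.7657

bisector direction at 48.3739° = (0.664267,0.747495)
center distance |VC| = r/sin(θ/2) = 7.563806/sin(71.1171°) = 7.994026
C = V + |VC|·bis = (6.7140,21.5494)
T_A = V + ((C−V)·d_A)·d_A = V + 2.5871·d_A = (3.7898,14.5738)
T_B = V + ((C−V)·d_B)·d_B = V + 2.5871·d_B = (0.1302,17.8259)
sweep = 180° − θ = 37.7657°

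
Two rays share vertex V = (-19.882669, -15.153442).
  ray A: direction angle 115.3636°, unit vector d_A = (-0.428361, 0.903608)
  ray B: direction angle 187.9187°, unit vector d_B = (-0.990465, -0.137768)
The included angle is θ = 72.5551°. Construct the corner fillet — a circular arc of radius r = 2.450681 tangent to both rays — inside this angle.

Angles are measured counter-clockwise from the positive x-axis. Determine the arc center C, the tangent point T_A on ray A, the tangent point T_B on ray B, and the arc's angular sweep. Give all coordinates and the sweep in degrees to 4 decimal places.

bisector direction at 151.6412° = (-0.879990,0.474992)
center distance |VC| = r/sin(θ/2) = 2.450681/sin(36.2775°) = 4.141781
C = V + |VC|·bis = (-23.5274,-13.1861)
T_A = V + ((C−V)·d_A)·d_A = V + 3.3389·d_A = (-21.3129,-12.1364)
T_B = V + ((C−V)·d_B)·d_B = V + 3.3389·d_B = (-23.1898,-15.6134)
sweep = 180° − θ = 107.4449°

center=(-23.5274,-13.1861) T_A=(-21.3129,-12.1364) T_B=(-23.1898,-15.6134) sweep=107.4449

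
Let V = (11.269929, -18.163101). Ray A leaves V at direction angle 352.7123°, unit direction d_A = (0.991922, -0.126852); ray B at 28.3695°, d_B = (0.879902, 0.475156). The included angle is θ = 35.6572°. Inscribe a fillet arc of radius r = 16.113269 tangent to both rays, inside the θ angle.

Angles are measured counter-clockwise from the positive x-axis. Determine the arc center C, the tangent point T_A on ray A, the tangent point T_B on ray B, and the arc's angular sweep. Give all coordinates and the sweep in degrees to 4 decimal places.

bisector direction at 10.5409° = (0.983125,0.182937)
center distance |VC| = r/sin(θ/2) = 16.113269/sin(17.8286°) = 52.628412
C = V + |VC|·bis = (63.0102,-8.5354)
T_A = V + ((C−V)·d_A)·d_A = V + 50.1010·d_A = (60.9662,-24.5185)
T_B = V + ((C−V)·d_B)·d_B = V + 50.1010·d_B = (55.3539,5.6427)
sweep = 180° − θ = 144.3428°

center=(63.0102,-8.5354) T_A=(60.9662,-24.5185) T_B=(55.3539,5.6427) sweep=144.3428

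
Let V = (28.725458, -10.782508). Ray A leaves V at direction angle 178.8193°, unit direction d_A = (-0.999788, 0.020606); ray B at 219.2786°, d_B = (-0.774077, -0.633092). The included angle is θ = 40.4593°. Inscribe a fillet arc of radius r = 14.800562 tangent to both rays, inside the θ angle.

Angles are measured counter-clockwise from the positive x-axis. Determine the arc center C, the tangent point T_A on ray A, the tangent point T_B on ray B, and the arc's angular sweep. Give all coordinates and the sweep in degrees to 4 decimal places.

bisector direction at 199.0490° = (-0.945240,-0.326376)
center distance |VC| = r/sin(θ/2) = 14.800562/sin(20.2296°) = 42.802935
C = V + |VC|·bis = (-11.7336,-24.7524)
T_A = V + ((C−V)·d_A)·d_A = V + 40.1626·d_A = (-11.4286,-9.9549)
T_B = V + ((C−V)·d_B)·d_B = V + 40.1626·d_B = (-2.3635,-36.2091)
sweep = 180° − θ = 139.5407°

center=(-11.7336,-24.7524) T_A=(-11.4286,-9.9549) T_B=(-2.3635,-36.2091) sweep=139.5407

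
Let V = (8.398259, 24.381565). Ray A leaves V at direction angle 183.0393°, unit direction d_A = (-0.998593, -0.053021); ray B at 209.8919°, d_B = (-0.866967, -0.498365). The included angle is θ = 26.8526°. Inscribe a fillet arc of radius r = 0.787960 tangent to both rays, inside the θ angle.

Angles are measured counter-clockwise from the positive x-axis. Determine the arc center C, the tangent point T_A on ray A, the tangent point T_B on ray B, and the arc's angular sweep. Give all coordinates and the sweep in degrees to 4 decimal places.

center=(5.1439,23.4197) T_A=(5.1021,24.2066) T_B=(5.5366,22.7366) sweep=153.1474

bisector direction at 196.4656° = (-0.958990,-0.283440)
center distance |VC| = r/sin(θ/2) = 0.787960/sin(13.4263°) = 3.393536
C = V + |VC|·bis = (5.1439,23.4197)
T_A = V + ((C−V)·d_A)·d_A = V + 3.3008·d_A = (5.1021,24.2066)
T_B = V + ((C−V)·d_B)·d_B = V + 3.3008·d_B = (5.5366,22.7366)
sweep = 180° − θ = 153.1474°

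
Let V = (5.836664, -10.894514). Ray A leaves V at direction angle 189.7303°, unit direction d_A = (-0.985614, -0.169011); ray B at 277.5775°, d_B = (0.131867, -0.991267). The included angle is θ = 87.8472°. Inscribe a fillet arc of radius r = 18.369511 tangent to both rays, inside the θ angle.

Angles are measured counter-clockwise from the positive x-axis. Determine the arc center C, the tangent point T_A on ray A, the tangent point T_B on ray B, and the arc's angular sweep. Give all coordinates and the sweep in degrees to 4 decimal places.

bisector direction at 233.6539° = (-0.592661,-0.805452)
center distance |VC| = r/sin(θ/2) = 18.369511/sin(43.9236°) = 26.480538
C = V + |VC|·bis = (-9.8573,-32.2233)
T_A = V + ((C−V)·d_A)·d_A = V + 19.0730·d_A = (-12.9620,-14.1181)
T_B = V + ((C−V)·d_B)·d_B = V + 19.0730·d_B = (8.3518,-29.8010)
sweep = 180° − θ = 92.1528°

center=(-9.8573,-32.2233) T_A=(-12.9620,-14.1181) T_B=(8.3518,-29.8010) sweep=92.1528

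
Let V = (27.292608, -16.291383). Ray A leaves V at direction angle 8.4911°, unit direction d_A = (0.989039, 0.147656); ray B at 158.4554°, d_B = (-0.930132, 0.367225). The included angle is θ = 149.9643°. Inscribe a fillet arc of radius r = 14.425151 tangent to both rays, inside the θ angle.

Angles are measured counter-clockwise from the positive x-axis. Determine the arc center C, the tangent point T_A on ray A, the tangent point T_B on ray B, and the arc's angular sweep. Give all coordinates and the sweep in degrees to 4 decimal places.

bisector direction at 83.4733° = (0.113667,0.993519)
center distance |VC| = r/sin(θ/2) = 14.425151/sin(74.9822°) = 14.935263
C = V + |VC|·bis = (28.9903,-1.4529)
T_A = V + ((C−V)·d_A)·d_A = V + 3.8700·d_A = (31.1202,-15.7200)
T_B = V + ((C−V)·d_B)·d_B = V + 3.8700·d_B = (23.6930,-14.8702)
sweep = 180° − θ = 30.0357°

center=(28.9903,-1.4529) T_A=(31.1202,-15.7200) T_B=(23.6930,-14.8702) sweep=30.0357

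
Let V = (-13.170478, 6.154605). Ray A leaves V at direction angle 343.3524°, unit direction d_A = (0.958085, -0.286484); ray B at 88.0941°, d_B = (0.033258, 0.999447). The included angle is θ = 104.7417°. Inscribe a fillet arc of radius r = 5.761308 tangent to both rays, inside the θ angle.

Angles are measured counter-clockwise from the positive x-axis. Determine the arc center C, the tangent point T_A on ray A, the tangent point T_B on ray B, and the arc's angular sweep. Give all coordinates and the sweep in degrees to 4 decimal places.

center=(-7.2646,10.4020) T_A=(-8.9152,4.8822) T_B=(-13.0228,10.5936) sweep=75.2583

bisector direction at 35.7233° = (0.811847,0.583871)
center distance |VC| = r/sin(θ/2) = 5.761308/sin(52.3708°) = 7.274571
C = V + |VC|·bis = (-7.2646,10.4020)
T_A = V + ((C−V)·d_A)·d_A = V + 4.4415·d_A = (-8.9152,4.8822)
T_B = V + ((C−V)·d_B)·d_B = V + 4.4415·d_B = (-13.0228,10.5936)
sweep = 180° − θ = 75.2583°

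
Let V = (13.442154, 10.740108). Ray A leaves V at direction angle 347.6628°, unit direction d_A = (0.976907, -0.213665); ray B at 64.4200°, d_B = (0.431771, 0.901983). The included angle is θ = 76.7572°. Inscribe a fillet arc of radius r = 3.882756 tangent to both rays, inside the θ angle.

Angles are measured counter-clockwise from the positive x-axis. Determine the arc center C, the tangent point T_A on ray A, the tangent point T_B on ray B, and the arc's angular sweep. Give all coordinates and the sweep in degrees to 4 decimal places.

center=(19.0611,13.4857) T_A=(18.2315,9.6926) T_B=(15.5589,15.1622) sweep=103.2428

bisector direction at 26.0414° = (0.898477,0.439020)
center distance |VC| = r/sin(θ/2) = 3.882756/sin(38.3786°) = 6.253885
C = V + |VC|·bis = (19.0611,13.4857)
T_A = V + ((C−V)·d_A)·d_A = V + 4.9026·d_A = (18.2315,9.6926)
T_B = V + ((C−V)·d_B)·d_B = V + 4.9026·d_B = (15.5589,15.1622)
sweep = 180° − θ = 103.2428°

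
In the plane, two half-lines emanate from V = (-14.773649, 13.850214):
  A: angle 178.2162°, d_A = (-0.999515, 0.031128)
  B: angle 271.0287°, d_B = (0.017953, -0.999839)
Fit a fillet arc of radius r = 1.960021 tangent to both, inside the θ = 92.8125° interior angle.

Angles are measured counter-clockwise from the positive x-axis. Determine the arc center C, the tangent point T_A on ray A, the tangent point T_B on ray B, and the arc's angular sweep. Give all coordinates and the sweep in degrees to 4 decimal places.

center=(-16.6999,11.9492) T_A=(-16.6388,13.9083) T_B=(-14.7401,11.9844) sweep=87.1875

bisector direction at 224.6224° = (-0.711751,-0.702432)
center distance |VC| = r/sin(θ/2) = 1.960021/sin(46.4062°) = 2.706288
C = V + |VC|·bis = (-16.6999,11.9492)
T_A = V + ((C−V)·d_A)·d_A = V + 1.8661·d_A = (-16.6388,13.9083)
T_B = V + ((C−V)·d_B)·d_B = V + 1.8661·d_B = (-14.7401,11.9844)
sweep = 180° − θ = 87.1875°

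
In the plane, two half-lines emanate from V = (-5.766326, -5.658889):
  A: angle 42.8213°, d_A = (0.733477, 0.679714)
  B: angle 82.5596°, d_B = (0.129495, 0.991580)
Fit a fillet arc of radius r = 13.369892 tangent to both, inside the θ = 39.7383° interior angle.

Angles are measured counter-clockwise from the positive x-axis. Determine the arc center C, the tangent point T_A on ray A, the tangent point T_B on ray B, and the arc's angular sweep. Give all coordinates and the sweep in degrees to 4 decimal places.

center=(12.2818,29.2944) T_A=(21.3695,19.4879) T_B=(-0.9755,31.0258) sweep=140.2617

bisector direction at 62.6905° = (0.458798,0.888541)
center distance |VC| = r/sin(θ/2) = 13.369892/sin(19.8692°) = 39.337880
C = V + |VC|·bis = (12.2818,29.2944)
T_A = V + ((C−V)·d_A)·d_A = V + 36.9961·d_A = (21.3695,19.4879)
T_B = V + ((C−V)·d_B)·d_B = V + 36.9961·d_B = (-0.9755,31.0258)
sweep = 180° − θ = 140.2617°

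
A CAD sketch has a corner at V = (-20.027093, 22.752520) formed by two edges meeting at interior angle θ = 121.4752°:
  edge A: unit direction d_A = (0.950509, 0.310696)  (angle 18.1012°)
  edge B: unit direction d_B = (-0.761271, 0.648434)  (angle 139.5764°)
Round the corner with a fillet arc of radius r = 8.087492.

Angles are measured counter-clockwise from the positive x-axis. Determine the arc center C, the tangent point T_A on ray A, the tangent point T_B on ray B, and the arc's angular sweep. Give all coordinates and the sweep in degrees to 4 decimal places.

bisector direction at 78.8388° = (0.193570,0.981086)
center distance |VC| = r/sin(θ/2) = 8.087492/sin(60.7376°) = 9.270498
C = V + |VC|·bis = (-18.2326,31.8477)
T_A = V + ((C−V)·d_A)·d_A = V + 4.5315·d_A = (-15.7198,24.1604)
T_B = V + ((C−V)·d_B)·d_B = V + 4.5315·d_B = (-23.4768,25.6909)
sweep = 180° − θ = 58.5248°

center=(-18.2326,31.8477) T_A=(-15.7198,24.1604) T_B=(-23.4768,25.6909) sweep=58.5248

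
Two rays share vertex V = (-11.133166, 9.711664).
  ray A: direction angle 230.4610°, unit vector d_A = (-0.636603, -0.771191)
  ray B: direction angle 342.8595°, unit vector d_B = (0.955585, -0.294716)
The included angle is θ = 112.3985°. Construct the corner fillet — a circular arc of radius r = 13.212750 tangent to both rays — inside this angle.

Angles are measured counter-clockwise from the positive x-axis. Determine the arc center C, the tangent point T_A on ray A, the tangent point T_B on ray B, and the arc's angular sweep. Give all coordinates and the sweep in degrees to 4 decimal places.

center=(-6.5746,-5.5211) T_A=(-16.7642,2.8902) T_B=(-2.6806,7.1048) sweep=67.6015

bisector direction at 286.6603° = (0.286696,-0.958022)
center distance |VC| = r/sin(θ/2) = 13.212750/sin(56.1992°) = 15.900256
C = V + |VC|·bis = (-6.5746,-5.5211)
T_A = V + ((C−V)·d_A)·d_A = V + 8.8454·d_A = (-16.7642,2.8902)
T_B = V + ((C−V)·d_B)·d_B = V + 8.8454·d_B = (-2.6806,7.1048)
sweep = 180° − θ = 67.6015°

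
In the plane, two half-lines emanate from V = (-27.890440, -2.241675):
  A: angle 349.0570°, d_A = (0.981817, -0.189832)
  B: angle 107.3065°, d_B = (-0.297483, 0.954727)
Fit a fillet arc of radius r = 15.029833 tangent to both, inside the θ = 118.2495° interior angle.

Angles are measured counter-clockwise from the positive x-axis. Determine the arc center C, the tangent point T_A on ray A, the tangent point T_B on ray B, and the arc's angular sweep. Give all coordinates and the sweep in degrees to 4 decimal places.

center=(-16.2143,10.8090) T_A=(-19.0675,-3.9476) T_B=(-30.5637,6.3378) sweep=61.7505

bisector direction at 48.1818° = (0.666770,0.745264)
center distance |VC| = r/sin(θ/2) = 15.029833/sin(59.1247°) = 17.511437
C = V + |VC|·bis = (-16.2143,10.8090)
T_A = V + ((C−V)·d_A)·d_A = V + 8.9864·d_A = (-19.0675,-3.9476)
T_B = V + ((C−V)·d_B)·d_B = V + 8.9864·d_B = (-30.5637,6.3378)
sweep = 180° − θ = 61.7505°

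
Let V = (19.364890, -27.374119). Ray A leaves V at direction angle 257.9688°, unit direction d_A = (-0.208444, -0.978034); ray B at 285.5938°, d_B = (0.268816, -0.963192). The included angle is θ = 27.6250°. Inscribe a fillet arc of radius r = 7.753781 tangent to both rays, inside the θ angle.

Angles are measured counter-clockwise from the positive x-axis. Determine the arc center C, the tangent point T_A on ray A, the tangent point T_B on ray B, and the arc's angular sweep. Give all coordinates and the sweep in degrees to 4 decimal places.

center=(20.3744,-59.8356) T_A=(12.7910,-58.2194) T_B=(27.8428,-57.7513) sweep=152.3750

bisector direction at 271.7813° = (0.031085,-0.999517)
center distance |VC| = r/sin(θ/2) = 7.753781/sin(13.8125°) = 32.477206
C = V + |VC|·bis = (20.3744,-59.8356)
T_A = V + ((C−V)·d_A)·d_A = V + 31.5380·d_A = (12.7910,-58.2194)
T_B = V + ((C−V)·d_B)·d_B = V + 31.5380·d_B = (27.8428,-57.7513)
sweep = 180° − θ = 152.3750°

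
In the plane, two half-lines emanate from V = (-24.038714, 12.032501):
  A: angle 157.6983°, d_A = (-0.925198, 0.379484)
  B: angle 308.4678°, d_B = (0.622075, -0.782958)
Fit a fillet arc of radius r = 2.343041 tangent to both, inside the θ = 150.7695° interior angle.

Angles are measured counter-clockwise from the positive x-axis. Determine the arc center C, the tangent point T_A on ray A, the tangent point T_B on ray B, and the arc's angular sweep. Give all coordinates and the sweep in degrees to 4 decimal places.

bisector direction at 233.0830° = (-0.600657,-0.799507)
center distance |VC| = r/sin(θ/2) = 2.343041/sin(75.3847°) = 2.421392
C = V + |VC|·bis = (-25.4931,10.0966)
T_A = V + ((C−V)·d_A)·d_A = V + 0.6110·d_A = (-24.6040,12.2644)
T_B = V + ((C−V)·d_B)·d_B = V + 0.6110·d_B = (-23.6586,11.5541)
sweep = 180° − θ = 29.2305°

center=(-25.4931,10.0966) T_A=(-24.6040,12.2644) T_B=(-23.6586,11.5541) sweep=29.2305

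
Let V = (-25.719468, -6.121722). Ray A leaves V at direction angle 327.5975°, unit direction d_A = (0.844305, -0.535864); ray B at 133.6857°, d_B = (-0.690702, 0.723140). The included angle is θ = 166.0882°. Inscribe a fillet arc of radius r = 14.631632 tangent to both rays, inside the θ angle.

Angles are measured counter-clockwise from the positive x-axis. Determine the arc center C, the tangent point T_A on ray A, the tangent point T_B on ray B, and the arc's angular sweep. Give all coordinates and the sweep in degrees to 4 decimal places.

center=(-16.3717,5.2753) T_A=(-24.2123,-7.0783) T_B=(-26.9524,-4.8308) sweep=13.9118

bisector direction at 50.6416° = (0.634169,0.773194)
center distance |VC| = r/sin(θ/2) = 14.631632/sin(83.0441°) = 14.740124
C = V + |VC|·bis = (-16.3717,5.2753)
T_A = V + ((C−V)·d_A)·d_A = V + 1.7851·d_A = (-24.2123,-7.0783)
T_B = V + ((C−V)·d_B)·d_B = V + 1.7851·d_B = (-26.9524,-4.8308)
sweep = 180° − θ = 13.9118°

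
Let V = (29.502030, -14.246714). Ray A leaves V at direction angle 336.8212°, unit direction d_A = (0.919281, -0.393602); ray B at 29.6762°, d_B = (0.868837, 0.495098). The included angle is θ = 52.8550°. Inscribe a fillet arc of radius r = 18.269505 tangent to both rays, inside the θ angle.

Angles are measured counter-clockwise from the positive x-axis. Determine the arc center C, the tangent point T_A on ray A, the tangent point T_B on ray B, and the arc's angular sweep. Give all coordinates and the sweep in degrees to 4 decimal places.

bisector direction at 3.2487° = (0.998393,0.056670)
center distance |VC| = r/sin(θ/2) = 18.269505/sin(26.4275°) = 41.049068
C = V + |VC|·bis = (70.4851,-11.9205)
T_A = V + ((C−V)·d_A)·d_A = V + 36.7594·d_A = (63.2942,-28.7153)
T_B = V + ((C−V)·d_B)·d_B = V + 36.7594·d_B = (61.4399,3.9528)
sweep = 180° − θ = 127.1450°

center=(70.4851,-11.9205) T_A=(63.2942,-28.7153) T_B=(61.4399,3.9528) sweep=127.1450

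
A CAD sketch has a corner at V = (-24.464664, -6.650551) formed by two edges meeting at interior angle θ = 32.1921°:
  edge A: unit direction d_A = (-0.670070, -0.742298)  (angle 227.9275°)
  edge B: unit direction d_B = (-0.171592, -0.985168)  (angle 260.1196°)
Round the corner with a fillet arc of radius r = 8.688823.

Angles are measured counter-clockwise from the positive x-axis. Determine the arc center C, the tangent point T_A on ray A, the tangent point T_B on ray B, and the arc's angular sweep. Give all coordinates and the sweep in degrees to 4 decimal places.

center=(-38.1914,-34.8239) T_A=(-44.6411,-29.0018) T_B=(-29.6315,-36.3149) sweep=147.8079

bisector direction at 244.0236° = (-0.438002,-0.898974)
center distance |VC| = r/sin(θ/2) = 8.688823/sin(16.0961°) = 31.339487
C = V + |VC|·bis = (-38.1914,-34.8239)
T_A = V + ((C−V)·d_A)·d_A = V + 30.1109·d_A = (-44.6411,-29.0018)
T_B = V + ((C−V)·d_B)·d_B = V + 30.1109·d_B = (-29.6315,-36.3149)
sweep = 180° − θ = 147.8079°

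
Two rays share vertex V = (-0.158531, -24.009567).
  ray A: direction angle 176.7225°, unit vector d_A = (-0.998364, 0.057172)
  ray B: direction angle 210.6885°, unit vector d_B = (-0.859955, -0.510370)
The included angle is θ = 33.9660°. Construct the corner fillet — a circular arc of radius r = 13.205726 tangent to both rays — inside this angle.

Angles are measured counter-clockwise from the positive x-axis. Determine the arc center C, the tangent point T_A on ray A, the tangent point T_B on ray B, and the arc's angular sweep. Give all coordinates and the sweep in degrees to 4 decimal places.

bisector direction at 193.7055° = (-0.971526,-0.236931)
center distance |VC| = r/sin(θ/2) = 13.205726/sin(16.9830°) = 45.211471
C = V + |VC|·bis = (-44.0827,-34.7216)
T_A = V + ((C−V)·d_A)·d_A = V + 43.2399·d_A = (-43.3277,-21.5375)
T_B = V + ((C−V)·d_B)·d_B = V + 43.2399·d_B = (-37.3429,-46.0779)
sweep = 180° − θ = 146.0340°

center=(-44.0827,-34.7216) T_A=(-43.3277,-21.5375) T_B=(-37.3429,-46.0779) sweep=146.0340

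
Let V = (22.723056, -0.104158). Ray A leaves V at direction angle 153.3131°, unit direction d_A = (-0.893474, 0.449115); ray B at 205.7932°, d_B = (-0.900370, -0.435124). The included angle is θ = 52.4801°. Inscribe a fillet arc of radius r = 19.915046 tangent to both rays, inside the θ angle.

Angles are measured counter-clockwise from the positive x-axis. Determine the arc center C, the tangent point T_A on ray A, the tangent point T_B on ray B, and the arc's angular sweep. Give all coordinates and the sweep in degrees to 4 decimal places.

bisector direction at 179.5531° = (-0.999970,0.007799)
center distance |VC| = r/sin(θ/2) = 19.915046/sin(26.2401°) = 45.043118
C = V + |VC|·bis = (-22.3187,0.2471)
T_A = V + ((C−V)·d_A)·d_A = V + 40.4014·d_A = (-13.3746,18.0407)
T_B = V + ((C−V)·d_B)·d_B = V + 40.4014·d_B = (-13.6532,-17.6838)
sweep = 180° − θ = 127.5199°

center=(-22.3187,0.2471) T_A=(-13.3746,18.0407) T_B=(-13.6532,-17.6838) sweep=127.5199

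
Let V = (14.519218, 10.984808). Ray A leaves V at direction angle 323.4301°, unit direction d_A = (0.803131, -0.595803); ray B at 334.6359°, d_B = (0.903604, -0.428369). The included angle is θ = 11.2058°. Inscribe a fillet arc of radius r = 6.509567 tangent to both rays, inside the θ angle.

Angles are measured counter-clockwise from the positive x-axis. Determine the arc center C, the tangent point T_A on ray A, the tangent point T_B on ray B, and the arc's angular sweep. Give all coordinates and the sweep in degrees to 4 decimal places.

bisector direction at 329.0330° = (0.857464,-0.514544)
center distance |VC| = r/sin(θ/2) = 6.509567/sin(5.6029°) = 66.673654
C = V + |VC|·bis = (71.6895,-23.3217)
T_A = V + ((C−V)·d_A)·d_A = V + 66.3551·d_A = (67.8110,-28.5498)
T_B = V + ((C−V)·d_B)·d_B = V + 66.3551·d_B = (74.4780,-17.4397)
sweep = 180° − θ = 168.7942°

center=(71.6895,-23.3217) T_A=(67.8110,-28.5498) T_B=(74.4780,-17.4397) sweep=168.7942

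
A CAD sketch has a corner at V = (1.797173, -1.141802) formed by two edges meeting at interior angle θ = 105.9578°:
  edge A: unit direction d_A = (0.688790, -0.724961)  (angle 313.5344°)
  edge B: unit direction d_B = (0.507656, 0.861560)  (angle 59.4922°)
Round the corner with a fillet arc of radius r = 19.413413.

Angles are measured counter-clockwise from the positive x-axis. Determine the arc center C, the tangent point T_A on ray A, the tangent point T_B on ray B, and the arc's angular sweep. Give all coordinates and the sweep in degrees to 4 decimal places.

center=(25.9552,1.6163) T_A=(11.8812,-11.7554) T_B=(9.2294,11.4717) sweep=74.0422

bisector direction at 6.5133° = (0.993546,0.113434)
center distance |VC| = r/sin(θ/2) = 19.413413/sin(52.9789°) = 24.314976
C = V + |VC|·bis = (25.9552,1.6163)
T_A = V + ((C−V)·d_A)·d_A = V + 14.6403·d_A = (11.8812,-11.7554)
T_B = V + ((C−V)·d_B)·d_B = V + 14.6403·d_B = (9.2294,11.4717)
sweep = 180° − θ = 74.0422°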